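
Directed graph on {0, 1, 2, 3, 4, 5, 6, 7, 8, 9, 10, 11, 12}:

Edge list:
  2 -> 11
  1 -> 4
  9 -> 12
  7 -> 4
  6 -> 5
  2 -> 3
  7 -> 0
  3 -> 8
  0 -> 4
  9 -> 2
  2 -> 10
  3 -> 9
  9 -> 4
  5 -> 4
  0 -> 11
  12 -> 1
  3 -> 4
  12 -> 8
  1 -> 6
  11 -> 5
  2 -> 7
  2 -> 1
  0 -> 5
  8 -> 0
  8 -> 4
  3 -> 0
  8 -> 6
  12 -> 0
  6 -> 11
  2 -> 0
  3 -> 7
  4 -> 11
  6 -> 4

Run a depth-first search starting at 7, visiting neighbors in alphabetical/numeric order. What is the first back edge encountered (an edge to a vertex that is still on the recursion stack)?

5->4

DFS from 7 (visiting neighbors in alphabetical/numeric order); mark gray on enter, black on exit:
7 gray
  0 gray
    4 gray
      11 gray
        5 gray
          5→4: 4 is gray → back edge
First back edge: 5 → 4.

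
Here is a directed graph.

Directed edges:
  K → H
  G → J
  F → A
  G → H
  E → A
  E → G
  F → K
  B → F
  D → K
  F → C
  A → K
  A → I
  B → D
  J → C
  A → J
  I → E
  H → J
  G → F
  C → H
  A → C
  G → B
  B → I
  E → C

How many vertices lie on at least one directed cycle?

A vertex is on a directed cycle iff it belongs to a strongly connected component of size ≥ 2 (or has a self-loop).
The vertices on cycles are {A, B, C, E, F, G, H, I, J} — 9 in total.

9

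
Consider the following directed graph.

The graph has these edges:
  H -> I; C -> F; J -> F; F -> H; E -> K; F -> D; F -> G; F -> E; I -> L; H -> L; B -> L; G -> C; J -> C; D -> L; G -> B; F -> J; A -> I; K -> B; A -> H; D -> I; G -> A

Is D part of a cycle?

D lies on a cycle iff there is a path from D back to itself.
Exploring from D, it never reaches itself; equivalently, its strongly connected component is a singleton.

No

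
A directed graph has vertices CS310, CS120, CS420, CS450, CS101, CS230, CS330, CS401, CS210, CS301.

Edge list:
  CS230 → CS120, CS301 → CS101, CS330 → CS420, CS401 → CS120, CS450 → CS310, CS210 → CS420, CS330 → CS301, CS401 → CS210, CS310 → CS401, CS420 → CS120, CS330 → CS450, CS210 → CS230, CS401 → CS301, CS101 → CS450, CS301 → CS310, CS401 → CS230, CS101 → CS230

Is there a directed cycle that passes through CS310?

Yes

CS310 is on a cycle iff CS310 can reach itself via ≥1 edge.
CS310 → CS401 → CS301 → CS310 — yes.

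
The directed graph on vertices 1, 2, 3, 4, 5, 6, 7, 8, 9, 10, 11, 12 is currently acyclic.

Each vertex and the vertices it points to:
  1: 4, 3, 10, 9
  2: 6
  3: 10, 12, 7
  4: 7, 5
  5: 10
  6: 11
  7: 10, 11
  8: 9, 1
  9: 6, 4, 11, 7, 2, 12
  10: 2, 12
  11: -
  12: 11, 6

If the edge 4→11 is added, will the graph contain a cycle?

No

Adding 4→11 creates a cycle iff 11 can already reach 4.
Explore from 11: no path reaches 4. The graph stays acyclic.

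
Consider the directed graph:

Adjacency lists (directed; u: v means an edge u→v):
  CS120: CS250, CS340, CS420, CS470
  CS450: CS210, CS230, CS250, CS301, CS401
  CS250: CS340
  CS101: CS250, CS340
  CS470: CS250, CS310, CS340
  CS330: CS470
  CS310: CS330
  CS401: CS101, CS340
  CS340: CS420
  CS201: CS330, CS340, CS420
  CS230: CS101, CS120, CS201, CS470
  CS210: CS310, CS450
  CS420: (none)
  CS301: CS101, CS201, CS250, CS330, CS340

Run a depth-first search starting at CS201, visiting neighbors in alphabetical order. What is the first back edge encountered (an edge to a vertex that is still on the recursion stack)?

CS310->CS330

DFS from CS201 (visiting neighbors in alphabetical order); mark gray on enter, black on exit:
CS201 gray
  CS330 gray
    CS470 gray
      CS250 gray
        CS340 gray
          CS420 gray
          CS420 black
        CS340 black
      CS250 black
      CS310 gray
        CS310→CS330: CS330 is gray → back edge
First back edge: CS310 → CS330.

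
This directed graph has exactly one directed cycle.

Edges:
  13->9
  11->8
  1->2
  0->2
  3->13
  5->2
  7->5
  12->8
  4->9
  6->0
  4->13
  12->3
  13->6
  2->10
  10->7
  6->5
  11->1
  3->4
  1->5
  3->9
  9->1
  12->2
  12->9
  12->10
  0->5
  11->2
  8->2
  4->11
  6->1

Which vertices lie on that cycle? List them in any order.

DFS with gray/black marking from 10:
10 gray
  7 gray
    5 gray
      2 gray
        2→10: 10 is gray → back edge
Back edge closes the cycle 10 → 7 → 5 → 2 → 10; its vertices are {2, 5, 7, 10}.

2, 5, 7, 10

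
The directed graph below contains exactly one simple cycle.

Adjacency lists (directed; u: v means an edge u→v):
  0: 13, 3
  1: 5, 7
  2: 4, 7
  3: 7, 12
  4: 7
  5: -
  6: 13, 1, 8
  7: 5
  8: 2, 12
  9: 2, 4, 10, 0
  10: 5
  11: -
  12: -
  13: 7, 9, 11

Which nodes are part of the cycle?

DFS with gray/black marking from 13:
13 gray
  7 gray
    5 gray
    5 black
  7 black
  9 gray
    2 gray
      4 gray
        4→7: 7 black — skip
      4 black
      2→7: 7 black — skip
    2 black
    9→4: 4 black — skip
    10 gray
      10→5: 5 black — skip
    10 black
    0 gray
      0→13: 13 is gray → back edge
Back edge closes the cycle 13 → 9 → 0 → 13; its vertices are {0, 9, 13}.

0, 9, 13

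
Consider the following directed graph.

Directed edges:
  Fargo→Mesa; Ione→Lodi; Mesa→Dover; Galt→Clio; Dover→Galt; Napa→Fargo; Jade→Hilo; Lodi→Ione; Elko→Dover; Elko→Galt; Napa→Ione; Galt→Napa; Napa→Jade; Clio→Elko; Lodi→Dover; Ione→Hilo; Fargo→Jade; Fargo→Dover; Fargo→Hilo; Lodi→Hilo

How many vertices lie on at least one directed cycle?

9

A vertex is on a directed cycle iff it belongs to a strongly connected component of size ≥ 2 (or has a self-loop).
The vertices on cycles are {Clio, Elko, Galt, Ione, Lodi, Mesa, Napa, Dover, Fargo} — 9 in total.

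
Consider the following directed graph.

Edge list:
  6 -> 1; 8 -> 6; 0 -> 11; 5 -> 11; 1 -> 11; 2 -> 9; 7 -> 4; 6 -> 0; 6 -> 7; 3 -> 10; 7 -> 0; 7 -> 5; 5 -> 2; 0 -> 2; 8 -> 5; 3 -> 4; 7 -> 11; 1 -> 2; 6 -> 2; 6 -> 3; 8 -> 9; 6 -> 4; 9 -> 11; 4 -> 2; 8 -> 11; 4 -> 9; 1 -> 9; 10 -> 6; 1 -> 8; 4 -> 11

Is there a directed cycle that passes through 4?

No

4 lies on a cycle iff there is a path from 4 back to itself.
Exploring from 4, it never reaches itself; equivalently, its strongly connected component is a singleton.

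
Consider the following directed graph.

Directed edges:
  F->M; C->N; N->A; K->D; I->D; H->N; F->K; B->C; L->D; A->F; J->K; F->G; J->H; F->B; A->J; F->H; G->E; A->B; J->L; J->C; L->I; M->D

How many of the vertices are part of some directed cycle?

A vertex is on a directed cycle iff it belongs to a strongly connected component of size ≥ 2 (or has a self-loop).
The vertices on cycles are {A, B, C, F, H, J, N} — 7 in total.

7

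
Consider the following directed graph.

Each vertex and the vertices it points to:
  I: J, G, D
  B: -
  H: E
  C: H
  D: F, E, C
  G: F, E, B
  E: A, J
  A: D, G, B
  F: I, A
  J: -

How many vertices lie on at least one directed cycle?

A vertex is on a directed cycle iff it belongs to a strongly connected component of size ≥ 2 (or has a self-loop).
The vertices on cycles are {A, C, D, E, F, G, H, I} — 8 in total.

8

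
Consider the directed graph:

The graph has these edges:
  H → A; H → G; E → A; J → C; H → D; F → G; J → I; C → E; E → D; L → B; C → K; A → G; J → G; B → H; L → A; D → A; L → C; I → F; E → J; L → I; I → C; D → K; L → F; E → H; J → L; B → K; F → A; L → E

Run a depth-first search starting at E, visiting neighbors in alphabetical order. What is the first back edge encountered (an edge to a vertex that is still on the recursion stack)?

DFS from E (visiting neighbors in alphabetical order); mark gray on enter, black on exit:
E gray
  A gray
    G gray
    G black
  A black
  D gray
    D→A: A black — skip
    K gray
    K black
  D black
  H gray
    H→A: A black — skip
    H→D: D black — skip
    H→G: G black — skip
  H black
  J gray
    C gray
      C→E: E is gray → back edge
First back edge: C → E.

C→E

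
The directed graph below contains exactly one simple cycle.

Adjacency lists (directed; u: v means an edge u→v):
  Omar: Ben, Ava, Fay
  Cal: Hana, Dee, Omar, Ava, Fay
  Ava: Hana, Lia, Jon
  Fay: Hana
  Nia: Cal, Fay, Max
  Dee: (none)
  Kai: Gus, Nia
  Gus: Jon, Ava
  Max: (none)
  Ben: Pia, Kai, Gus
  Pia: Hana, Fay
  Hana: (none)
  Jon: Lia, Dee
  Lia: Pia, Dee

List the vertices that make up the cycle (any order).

DFS with gray/black marking from Ben:
Ben gray
  Pia gray
    Hana gray
    Hana black
    Fay gray
      Fay→Hana: Hana black — skip
    Fay black
  Pia black
  Kai gray
    Gus gray
      Jon gray
        Lia gray
          Lia→Pia: Pia black — skip
          Dee gray
          Dee black
        Lia black
        Jon→Dee: Dee black — skip
      Jon black
      Ava gray
        Ava→Hana: Hana black — skip
        Ava→Lia: Lia black — skip
        Ava→Jon: Jon black — skip
      Ava black
    Gus black
    Nia gray
      Cal gray
        Cal→Hana: Hana black — skip
        Cal→Dee: Dee black — skip
        Omar gray
          Omar→Ben: Ben is gray → back edge
Back edge closes the cycle Ben → Kai → Nia → Cal → Omar → Ben; its vertices are {Ben, Cal, Kai, Nia, Omar}.

Ben, Cal, Kai, Nia, Omar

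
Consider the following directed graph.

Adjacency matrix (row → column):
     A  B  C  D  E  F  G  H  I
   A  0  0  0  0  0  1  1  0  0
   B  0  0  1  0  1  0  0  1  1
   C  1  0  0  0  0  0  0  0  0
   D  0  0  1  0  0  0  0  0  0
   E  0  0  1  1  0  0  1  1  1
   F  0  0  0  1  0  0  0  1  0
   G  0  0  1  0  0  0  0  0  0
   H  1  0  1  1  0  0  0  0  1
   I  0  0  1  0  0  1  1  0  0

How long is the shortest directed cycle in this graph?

3

For each vertex v, BFS finds the shortest path from v back to v.
The shortest such closed walk is H → I → F → H, length 3.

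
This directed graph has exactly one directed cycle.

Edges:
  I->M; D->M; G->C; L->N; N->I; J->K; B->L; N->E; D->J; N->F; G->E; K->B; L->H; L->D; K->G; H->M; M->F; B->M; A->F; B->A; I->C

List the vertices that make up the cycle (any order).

DFS with gray/black marking from K:
K gray
  B gray
    L gray
      D gray
        M gray
          F gray
          F black
        M black
        J gray
          J→K: K is gray → back edge
Back edge closes the cycle K → B → L → D → J → K; its vertices are {B, D, J, K, L}.

B, D, J, K, L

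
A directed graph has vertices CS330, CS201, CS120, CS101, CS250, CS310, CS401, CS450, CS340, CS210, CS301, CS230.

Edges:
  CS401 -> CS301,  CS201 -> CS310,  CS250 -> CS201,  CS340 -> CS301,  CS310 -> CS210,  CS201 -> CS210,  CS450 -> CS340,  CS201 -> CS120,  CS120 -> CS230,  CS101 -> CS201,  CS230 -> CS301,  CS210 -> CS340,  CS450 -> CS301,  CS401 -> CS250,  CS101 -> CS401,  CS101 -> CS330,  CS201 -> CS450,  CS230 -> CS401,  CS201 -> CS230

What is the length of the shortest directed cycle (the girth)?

For each vertex v, BFS finds the shortest path from v back to v.
The shortest such closed walk is CS201 → CS230 → CS401 → CS250 → CS201, length 4.

4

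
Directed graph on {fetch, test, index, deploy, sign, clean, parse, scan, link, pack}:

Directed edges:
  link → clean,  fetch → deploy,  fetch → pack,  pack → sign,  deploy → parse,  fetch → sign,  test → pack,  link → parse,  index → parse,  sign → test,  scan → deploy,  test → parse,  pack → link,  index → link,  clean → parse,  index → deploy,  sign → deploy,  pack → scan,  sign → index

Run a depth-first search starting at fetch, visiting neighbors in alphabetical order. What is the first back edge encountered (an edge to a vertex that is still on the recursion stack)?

test->pack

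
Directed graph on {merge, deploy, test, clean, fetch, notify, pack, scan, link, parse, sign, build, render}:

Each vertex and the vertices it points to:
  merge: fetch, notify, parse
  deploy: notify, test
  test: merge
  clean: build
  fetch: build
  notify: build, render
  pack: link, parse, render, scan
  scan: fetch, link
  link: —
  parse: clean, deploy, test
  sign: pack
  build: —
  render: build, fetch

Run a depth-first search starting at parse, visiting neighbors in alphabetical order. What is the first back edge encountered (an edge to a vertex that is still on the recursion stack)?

DFS from parse (visiting neighbors in alphabetical order); mark gray on enter, black on exit:
parse gray
  clean gray
    build gray
    build black
  clean black
  deploy gray
    notify gray
      notify→build: build black — skip
      render gray
        render→build: build black — skip
        fetch gray
          fetch→build: build black — skip
        fetch black
      render black
    notify black
    test gray
      merge gray
        merge→fetch: fetch black — skip
        merge→notify: notify black — skip
        merge→parse: parse is gray → back edge
First back edge: merge → parse.

merge->parse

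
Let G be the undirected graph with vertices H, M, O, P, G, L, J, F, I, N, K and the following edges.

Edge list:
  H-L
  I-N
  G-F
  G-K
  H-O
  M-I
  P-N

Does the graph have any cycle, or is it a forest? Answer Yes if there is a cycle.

No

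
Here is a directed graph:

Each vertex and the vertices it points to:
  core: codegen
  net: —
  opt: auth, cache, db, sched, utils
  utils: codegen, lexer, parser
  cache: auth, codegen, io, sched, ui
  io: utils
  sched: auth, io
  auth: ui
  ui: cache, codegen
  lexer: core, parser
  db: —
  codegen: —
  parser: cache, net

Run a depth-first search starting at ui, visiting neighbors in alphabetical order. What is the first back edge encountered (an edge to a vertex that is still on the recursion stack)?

auth->ui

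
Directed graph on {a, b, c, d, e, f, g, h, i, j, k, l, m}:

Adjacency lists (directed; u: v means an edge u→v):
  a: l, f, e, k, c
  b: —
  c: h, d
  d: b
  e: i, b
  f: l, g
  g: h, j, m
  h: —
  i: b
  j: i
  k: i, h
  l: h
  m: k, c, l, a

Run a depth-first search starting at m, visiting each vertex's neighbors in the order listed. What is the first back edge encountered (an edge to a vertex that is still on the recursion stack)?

g→m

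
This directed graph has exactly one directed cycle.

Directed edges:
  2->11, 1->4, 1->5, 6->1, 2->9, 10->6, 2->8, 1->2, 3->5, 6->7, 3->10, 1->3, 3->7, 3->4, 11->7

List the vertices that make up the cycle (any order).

DFS with gray/black marking from 1:
1 gray
  4 gray
  4 black
  3 gray
    3→4: 4 black — skip
    7 gray
    7 black
    5 gray
    5 black
    10 gray
      6 gray
        6→1: 1 is gray → back edge
Back edge closes the cycle 1 → 3 → 10 → 6 → 1; its vertices are {1, 3, 6, 10}.

1, 3, 6, 10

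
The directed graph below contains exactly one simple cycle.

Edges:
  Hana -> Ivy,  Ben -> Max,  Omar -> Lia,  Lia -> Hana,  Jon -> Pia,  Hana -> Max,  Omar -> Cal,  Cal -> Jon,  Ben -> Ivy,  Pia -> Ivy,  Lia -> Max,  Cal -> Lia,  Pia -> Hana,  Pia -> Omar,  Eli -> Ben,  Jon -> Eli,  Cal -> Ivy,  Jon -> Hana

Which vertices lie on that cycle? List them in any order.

DFS with gray/black marking from Omar:
Omar gray
  Cal gray
    Lia gray
      Hana gray
        Ivy gray
        Ivy black
        Max gray
        Max black
      Hana black
      Lia→Max: Max black — skip
    Lia black
    Cal→Ivy: Ivy black — skip
    Jon gray
      Eli gray
        Ben gray
          Ben→Ivy: Ivy black — skip
          Ben→Max: Max black — skip
        Ben black
      Eli black
      Pia gray
        Pia→Ivy: Ivy black — skip
        Pia→Hana: Hana black — skip
        Pia→Omar: Omar is gray → back edge
Back edge closes the cycle Omar → Cal → Jon → Pia → Omar; its vertices are {Cal, Jon, Pia, Omar}.

Cal, Jon, Pia, Omar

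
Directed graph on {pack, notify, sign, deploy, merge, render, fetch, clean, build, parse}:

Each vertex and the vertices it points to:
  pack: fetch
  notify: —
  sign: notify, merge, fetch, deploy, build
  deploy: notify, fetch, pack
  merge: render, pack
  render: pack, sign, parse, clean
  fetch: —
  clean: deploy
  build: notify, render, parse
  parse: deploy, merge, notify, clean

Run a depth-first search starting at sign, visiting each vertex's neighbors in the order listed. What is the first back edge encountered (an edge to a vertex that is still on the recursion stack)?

DFS from sign (visiting each vertex's neighbors in the order listed); mark gray on enter, black on exit:
sign gray
  notify gray
  notify black
  merge gray
    render gray
      pack gray
        fetch gray
        fetch black
      pack black
      render→sign: sign is gray → back edge
First back edge: render → sign.

render->sign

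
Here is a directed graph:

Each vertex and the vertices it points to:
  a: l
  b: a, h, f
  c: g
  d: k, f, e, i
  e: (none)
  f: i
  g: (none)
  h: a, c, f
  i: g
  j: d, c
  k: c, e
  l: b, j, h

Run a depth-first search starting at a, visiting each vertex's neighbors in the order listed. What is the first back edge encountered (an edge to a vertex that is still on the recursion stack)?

b→a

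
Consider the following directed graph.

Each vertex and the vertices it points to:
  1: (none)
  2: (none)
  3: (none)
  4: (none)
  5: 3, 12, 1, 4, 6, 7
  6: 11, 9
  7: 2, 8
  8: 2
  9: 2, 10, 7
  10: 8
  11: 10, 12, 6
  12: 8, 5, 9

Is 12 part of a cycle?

Yes

12 is on a cycle iff 12 can reach itself via ≥1 edge.
12 → 5 → 12 — yes.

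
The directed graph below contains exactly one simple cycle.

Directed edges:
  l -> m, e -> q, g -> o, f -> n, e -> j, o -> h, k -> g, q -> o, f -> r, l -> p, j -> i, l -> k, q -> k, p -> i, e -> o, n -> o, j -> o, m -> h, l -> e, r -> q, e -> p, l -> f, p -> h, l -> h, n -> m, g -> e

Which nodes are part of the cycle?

e, g, k, q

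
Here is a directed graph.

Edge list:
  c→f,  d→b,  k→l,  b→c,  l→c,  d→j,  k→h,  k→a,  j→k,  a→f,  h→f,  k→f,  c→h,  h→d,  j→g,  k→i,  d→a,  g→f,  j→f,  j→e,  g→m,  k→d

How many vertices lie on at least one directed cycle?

7

A vertex is on a directed cycle iff it belongs to a strongly connected component of size ≥ 2 (or has a self-loop).
The vertices on cycles are {b, c, d, h, j, k, l} — 7 in total.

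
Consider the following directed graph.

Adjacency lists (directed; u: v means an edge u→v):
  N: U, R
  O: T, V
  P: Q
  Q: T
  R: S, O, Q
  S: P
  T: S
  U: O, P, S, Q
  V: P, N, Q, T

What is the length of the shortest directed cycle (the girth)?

For each vertex v, BFS finds the shortest path from v back to v.
The shortest such closed walk is N → U → O → V → N, length 4.

4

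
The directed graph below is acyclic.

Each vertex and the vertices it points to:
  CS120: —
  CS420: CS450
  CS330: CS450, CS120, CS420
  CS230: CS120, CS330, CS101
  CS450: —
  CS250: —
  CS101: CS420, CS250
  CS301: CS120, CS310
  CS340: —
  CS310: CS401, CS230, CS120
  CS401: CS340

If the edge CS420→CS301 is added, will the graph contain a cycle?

Yes

Adding CS420→CS301 creates a cycle iff CS301 can already reach CS420.
Path from CS301: CS301 → CS310 → CS230 → CS101 → CS420.
So CS301 → … → CS420 → CS301 is a cycle.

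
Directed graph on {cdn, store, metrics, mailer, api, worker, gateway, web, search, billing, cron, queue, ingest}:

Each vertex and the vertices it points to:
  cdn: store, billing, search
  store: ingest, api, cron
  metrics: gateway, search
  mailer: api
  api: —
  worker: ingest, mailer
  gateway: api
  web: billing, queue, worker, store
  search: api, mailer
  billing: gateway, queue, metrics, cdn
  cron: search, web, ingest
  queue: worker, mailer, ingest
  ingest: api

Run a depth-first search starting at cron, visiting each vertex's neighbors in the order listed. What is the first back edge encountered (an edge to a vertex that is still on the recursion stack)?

store->cron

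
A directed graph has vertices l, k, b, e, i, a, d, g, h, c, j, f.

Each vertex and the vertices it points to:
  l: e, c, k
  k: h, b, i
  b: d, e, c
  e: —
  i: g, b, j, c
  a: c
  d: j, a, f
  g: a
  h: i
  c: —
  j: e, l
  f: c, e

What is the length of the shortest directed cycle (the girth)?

For each vertex v, BFS finds the shortest path from v back to v.
The shortest such closed walk is k → i → j → l → k, length 4.

4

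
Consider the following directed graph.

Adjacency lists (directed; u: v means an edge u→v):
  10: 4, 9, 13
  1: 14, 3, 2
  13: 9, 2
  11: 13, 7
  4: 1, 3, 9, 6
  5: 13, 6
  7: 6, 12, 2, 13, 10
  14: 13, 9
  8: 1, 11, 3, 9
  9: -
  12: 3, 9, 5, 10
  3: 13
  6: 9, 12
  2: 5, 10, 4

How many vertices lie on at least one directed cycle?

10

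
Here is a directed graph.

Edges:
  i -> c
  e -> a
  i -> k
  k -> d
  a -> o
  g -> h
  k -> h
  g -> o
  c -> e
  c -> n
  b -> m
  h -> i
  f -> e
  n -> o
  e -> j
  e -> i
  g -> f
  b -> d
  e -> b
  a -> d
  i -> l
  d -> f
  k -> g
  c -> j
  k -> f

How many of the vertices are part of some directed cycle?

10

A vertex is on a directed cycle iff it belongs to a strongly connected component of size ≥ 2 (or has a self-loop).
The vertices on cycles are {a, b, c, d, e, f, g, h, i, k} — 10 in total.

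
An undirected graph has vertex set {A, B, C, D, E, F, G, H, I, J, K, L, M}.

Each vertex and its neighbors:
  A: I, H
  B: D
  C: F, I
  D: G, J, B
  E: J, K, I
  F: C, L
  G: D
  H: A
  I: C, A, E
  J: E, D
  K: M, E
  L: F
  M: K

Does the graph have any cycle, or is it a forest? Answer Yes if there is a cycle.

No

DFS, tracking each vertex's parent; an edge to a visited non-parent vertex closes a cycle.
Start from J:
visit J (parent –)
  visit E (parent J)
    E–J: parent, skip
    visit K (parent E)
      visit M (parent K)
        M–K: parent, skip
      K–E: parent, skip
    visit I (parent E)
      visit C (parent I)
        visit F (parent C)
          F–C: parent, skip
          visit L (parent F)
            L–F: parent, skip
        C–I: parent, skip
      visit A (parent I)
        A–I: parent, skip
        visit H (parent A)
          H–A: parent, skip
      I–E: parent, skip
  visit D (parent J)
    visit G (parent D)
      G–D: parent, skip
    D–J: parent, skip
    visit B (parent D)
      B–D: parent, skip
No non-parent visited neighbor found — the graph is a forest.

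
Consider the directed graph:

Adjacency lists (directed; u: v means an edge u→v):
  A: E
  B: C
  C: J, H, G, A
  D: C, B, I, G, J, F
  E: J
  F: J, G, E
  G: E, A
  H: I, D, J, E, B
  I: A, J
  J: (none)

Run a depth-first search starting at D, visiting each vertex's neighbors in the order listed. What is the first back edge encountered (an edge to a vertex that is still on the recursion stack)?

H→D

DFS from D (visiting each vertex's neighbors in the order listed); mark gray on enter, black on exit:
D gray
  C gray
    J gray
    J black
    H gray
      I gray
        A gray
          E gray
            E→J: J black — skip
          E black
        A black
        I→J: J black — skip
      I black
      H→D: D is gray → back edge
First back edge: H → D.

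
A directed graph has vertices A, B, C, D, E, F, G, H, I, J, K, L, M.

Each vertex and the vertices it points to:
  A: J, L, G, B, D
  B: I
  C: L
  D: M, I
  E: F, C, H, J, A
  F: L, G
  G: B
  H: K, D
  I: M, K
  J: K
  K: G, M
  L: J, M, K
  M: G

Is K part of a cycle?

Yes

K is on a cycle iff K can reach itself via ≥1 edge.
K → G → B → I → K — yes.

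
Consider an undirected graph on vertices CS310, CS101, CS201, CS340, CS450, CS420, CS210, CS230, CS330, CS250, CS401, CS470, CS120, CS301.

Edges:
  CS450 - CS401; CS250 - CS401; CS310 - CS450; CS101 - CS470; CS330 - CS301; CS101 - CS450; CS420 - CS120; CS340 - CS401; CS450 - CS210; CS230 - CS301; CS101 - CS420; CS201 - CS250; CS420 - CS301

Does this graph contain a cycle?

No

DFS, tracking each vertex's parent; an edge to a visited non-parent vertex closes a cycle.
Start from CS301:
visit CS301 (parent –)
  visit CS420 (parent CS301)
    CS420–CS301: parent, skip
    visit CS101 (parent CS420)
      visit CS470 (parent CS101)
        CS470–CS101: parent, skip
      visit CS450 (parent CS101)
        CS450–CS101: parent, skip
        visit CS401 (parent CS450)
          visit CS340 (parent CS401)
            CS340–CS401: parent, skip
          CS401–CS450: parent, skip
          visit CS250 (parent CS401)
            CS250–CS401: parent, skip
            visit CS201 (parent CS250)
              CS201–CS250: parent, skip
        visit CS310 (parent CS450)
          CS310–CS450: parent, skip
        visit CS210 (parent CS450)
          CS210–CS450: parent, skip
      CS101–CS420: parent, skip
    visit CS120 (parent CS420)
      CS120–CS420: parent, skip
  visit CS230 (parent CS301)
    CS230–CS301: parent, skip
  visit CS330 (parent CS301)
    CS330–CS301: parent, skip
No non-parent visited neighbor found — the graph is a forest.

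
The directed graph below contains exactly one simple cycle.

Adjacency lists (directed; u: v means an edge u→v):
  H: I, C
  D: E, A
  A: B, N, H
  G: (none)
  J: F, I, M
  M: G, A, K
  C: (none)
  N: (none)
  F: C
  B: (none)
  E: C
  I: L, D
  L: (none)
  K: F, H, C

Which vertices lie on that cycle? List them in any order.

A, D, H, I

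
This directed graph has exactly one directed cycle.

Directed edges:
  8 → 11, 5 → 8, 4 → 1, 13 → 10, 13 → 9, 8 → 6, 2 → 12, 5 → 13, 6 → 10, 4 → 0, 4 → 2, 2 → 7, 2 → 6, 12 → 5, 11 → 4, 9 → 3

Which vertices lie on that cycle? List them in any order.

DFS with gray/black marking from 2:
2 gray
  7 gray
  7 black
  12 gray
    5 gray
      13 gray
        10 gray
        10 black
        9 gray
          3 gray
          3 black
        9 black
      13 black
      8 gray
        11 gray
          4 gray
            1 gray
            1 black
            0 gray
            0 black
            4→2: 2 is gray → back edge
Back edge closes the cycle 2 → 12 → 5 → 8 → 11 → 4 → 2; its vertices are {2, 4, 5, 8, 11, 12}.

2, 4, 5, 8, 11, 12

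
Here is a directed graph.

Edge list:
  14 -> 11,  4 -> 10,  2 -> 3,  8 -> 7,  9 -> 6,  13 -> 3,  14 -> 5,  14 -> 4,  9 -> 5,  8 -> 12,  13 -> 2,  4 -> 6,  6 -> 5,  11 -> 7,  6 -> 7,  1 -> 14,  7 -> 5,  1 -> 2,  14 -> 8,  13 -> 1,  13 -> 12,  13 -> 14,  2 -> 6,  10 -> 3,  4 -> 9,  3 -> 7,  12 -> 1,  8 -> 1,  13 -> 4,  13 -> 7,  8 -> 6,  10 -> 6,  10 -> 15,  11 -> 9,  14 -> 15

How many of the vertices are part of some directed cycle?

4

A vertex is on a directed cycle iff it belongs to a strongly connected component of size ≥ 2 (or has a self-loop).
The vertices on cycles are {1, 8, 12, 14} — 4 in total.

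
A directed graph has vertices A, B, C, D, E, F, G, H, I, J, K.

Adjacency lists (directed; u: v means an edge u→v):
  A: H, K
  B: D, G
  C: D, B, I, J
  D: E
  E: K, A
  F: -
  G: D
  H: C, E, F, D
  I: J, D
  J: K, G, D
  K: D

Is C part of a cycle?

Yes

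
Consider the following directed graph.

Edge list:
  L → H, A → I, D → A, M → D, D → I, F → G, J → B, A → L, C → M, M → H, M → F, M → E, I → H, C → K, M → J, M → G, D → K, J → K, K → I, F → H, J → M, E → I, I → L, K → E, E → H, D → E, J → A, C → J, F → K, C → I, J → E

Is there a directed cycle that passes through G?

No

G lies on a cycle iff there is a path from G back to itself.
Exploring from G, it never reaches itself; equivalently, its strongly connected component is a singleton.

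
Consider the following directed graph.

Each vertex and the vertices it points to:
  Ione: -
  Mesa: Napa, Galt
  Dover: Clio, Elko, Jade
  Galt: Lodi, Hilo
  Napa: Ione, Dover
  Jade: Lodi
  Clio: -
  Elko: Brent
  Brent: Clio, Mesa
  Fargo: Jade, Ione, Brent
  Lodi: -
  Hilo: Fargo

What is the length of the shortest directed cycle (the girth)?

For each vertex v, BFS finds the shortest path from v back to v.
The shortest such closed walk is Mesa → Galt → Hilo → Fargo → Brent → Mesa, length 5.

5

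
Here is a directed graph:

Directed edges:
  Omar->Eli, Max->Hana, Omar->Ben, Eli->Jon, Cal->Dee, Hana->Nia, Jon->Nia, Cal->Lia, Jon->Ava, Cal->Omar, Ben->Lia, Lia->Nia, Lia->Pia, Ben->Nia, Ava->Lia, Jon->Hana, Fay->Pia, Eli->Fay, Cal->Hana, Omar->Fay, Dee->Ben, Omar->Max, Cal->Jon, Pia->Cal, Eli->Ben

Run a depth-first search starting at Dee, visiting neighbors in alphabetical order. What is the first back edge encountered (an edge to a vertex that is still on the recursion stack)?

DFS from Dee (visiting neighbors in alphabetical order); mark gray on enter, black on exit:
Dee gray
  Ben gray
    Lia gray
      Nia gray
      Nia black
      Pia gray
        Cal gray
          Cal→Dee: Dee is gray → back edge
First back edge: Cal → Dee.

Cal→Dee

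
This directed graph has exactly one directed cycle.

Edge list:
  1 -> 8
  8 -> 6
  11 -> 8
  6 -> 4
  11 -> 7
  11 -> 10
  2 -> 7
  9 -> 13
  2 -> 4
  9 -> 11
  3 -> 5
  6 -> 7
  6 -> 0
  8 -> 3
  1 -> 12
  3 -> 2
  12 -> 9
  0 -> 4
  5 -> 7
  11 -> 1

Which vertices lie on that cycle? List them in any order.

1, 9, 11, 12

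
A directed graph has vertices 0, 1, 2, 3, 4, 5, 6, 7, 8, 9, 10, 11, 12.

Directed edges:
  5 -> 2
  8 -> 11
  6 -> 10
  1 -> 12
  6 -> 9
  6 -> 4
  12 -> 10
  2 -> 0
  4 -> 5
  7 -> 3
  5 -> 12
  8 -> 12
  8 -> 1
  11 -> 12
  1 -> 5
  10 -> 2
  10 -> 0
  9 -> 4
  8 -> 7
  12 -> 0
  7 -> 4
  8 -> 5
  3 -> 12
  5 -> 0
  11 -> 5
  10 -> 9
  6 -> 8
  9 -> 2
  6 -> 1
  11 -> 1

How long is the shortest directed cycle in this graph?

For each vertex v, BFS finds the shortest path from v back to v.
The shortest such closed walk is 10 → 9 → 4 → 5 → 12 → 10, length 5.

5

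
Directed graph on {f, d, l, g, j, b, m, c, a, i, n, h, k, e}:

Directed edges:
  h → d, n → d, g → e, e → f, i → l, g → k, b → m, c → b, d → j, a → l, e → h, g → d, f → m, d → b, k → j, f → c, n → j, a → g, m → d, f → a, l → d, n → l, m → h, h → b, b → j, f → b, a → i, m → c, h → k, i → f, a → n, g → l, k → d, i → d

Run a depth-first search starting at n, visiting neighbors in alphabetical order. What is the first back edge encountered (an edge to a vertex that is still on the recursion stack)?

c->b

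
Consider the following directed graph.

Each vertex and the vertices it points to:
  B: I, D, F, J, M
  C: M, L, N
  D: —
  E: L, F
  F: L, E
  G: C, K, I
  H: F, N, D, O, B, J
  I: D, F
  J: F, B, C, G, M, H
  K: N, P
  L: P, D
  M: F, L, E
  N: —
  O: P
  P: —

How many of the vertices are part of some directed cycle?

5

A vertex is on a directed cycle iff it belongs to a strongly connected component of size ≥ 2 (or has a self-loop).
The vertices on cycles are {B, E, F, H, J} — 5 in total.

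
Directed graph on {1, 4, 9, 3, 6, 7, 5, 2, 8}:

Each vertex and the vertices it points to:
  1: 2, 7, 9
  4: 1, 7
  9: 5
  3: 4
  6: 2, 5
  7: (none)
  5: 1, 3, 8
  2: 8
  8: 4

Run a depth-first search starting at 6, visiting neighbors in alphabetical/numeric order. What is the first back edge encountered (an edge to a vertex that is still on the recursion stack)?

1→2

DFS from 6 (visiting neighbors in alphabetical/numeric order); mark gray on enter, black on exit:
6 gray
  2 gray
    8 gray
      4 gray
        1 gray
          1→2: 2 is gray → back edge
First back edge: 1 → 2.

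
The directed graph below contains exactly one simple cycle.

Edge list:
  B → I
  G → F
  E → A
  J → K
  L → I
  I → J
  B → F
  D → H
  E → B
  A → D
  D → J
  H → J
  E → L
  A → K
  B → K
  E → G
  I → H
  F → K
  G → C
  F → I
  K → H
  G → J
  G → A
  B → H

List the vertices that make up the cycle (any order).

H, J, K

DFS with gray/black marking from K:
K gray
  H gray
    J gray
      J→K: K is gray → back edge
Back edge closes the cycle K → H → J → K; its vertices are {H, J, K}.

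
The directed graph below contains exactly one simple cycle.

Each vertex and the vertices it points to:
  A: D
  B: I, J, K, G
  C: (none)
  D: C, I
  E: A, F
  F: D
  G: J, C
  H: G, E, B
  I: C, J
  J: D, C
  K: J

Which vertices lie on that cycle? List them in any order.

D, I, J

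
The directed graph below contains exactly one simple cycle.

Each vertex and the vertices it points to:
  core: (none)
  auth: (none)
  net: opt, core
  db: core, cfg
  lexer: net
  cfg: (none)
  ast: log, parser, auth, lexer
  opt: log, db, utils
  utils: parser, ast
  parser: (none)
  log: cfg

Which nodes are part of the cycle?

ast, net, opt, lexer, utils

DFS with gray/black marking from opt:
opt gray
  log gray
    cfg gray
    cfg black
  log black
  db gray
    core gray
    core black
    db→cfg: cfg black — skip
  db black
  utils gray
    parser gray
    parser black
    ast gray
      ast→log: log black — skip
      ast→parser: parser black — skip
      auth gray
      auth black
      lexer gray
        net gray
          net→opt: opt is gray → back edge
Back edge closes the cycle opt → utils → ast → lexer → net → opt; its vertices are {ast, net, opt, lexer, utils}.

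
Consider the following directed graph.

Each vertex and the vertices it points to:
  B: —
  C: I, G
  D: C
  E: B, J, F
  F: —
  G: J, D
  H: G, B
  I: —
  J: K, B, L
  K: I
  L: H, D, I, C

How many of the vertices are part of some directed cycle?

6

A vertex is on a directed cycle iff it belongs to a strongly connected component of size ≥ 2 (or has a self-loop).
The vertices on cycles are {C, D, G, H, J, L} — 6 in total.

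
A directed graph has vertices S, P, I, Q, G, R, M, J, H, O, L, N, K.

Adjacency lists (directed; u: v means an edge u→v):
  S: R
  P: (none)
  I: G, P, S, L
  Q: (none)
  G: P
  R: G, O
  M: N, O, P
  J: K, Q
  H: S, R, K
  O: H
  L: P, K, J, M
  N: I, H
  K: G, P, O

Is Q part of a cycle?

No

Q lies on a cycle iff there is a path from Q back to itself.
Exploring from Q, it never reaches itself; equivalently, its strongly connected component is a singleton.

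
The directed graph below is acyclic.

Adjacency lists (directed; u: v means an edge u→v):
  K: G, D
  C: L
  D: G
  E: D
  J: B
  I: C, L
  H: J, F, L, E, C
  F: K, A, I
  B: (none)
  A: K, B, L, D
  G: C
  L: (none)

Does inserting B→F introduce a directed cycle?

Yes

Adding B→F creates a cycle iff F can already reach B.
Path from F: F → A → B.
So F → … → B → F is a cycle.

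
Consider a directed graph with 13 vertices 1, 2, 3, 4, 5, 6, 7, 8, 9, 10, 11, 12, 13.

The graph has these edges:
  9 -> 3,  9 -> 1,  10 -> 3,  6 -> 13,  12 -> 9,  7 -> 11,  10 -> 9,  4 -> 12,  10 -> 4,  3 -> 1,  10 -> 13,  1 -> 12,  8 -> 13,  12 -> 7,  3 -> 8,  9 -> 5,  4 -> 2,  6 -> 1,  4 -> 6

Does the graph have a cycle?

DFS with white/gray/black marking, starting from 2:
2 gray
2 black
1 gray
  12 gray
    7 gray
      11 gray
      11 black
    7 black
    9 gray
      5 gray
      5 black
      3 gray
        3→1: 1 is gray → back edge
Back edge found, so a cycle exists: 1 → 12 → 9 → 3 → 1.

Yes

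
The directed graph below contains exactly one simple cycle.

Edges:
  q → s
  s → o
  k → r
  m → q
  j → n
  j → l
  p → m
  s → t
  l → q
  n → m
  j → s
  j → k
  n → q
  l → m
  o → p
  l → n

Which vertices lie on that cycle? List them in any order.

DFS with gray/black marking from s:
s gray
  o gray
    p gray
      m gray
        q gray
          q→s: s is gray → back edge
Back edge closes the cycle s → o → p → m → q → s; its vertices are {m, o, p, q, s}.

m, o, p, q, s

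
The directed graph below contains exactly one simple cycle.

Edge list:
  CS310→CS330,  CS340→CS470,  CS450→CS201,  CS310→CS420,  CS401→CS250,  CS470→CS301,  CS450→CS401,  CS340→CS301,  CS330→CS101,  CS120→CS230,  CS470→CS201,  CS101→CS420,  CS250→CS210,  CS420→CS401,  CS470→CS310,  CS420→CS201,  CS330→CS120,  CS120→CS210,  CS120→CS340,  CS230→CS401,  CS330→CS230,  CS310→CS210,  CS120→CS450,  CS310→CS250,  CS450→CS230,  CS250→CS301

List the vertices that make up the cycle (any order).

CS120, CS310, CS330, CS340, CS470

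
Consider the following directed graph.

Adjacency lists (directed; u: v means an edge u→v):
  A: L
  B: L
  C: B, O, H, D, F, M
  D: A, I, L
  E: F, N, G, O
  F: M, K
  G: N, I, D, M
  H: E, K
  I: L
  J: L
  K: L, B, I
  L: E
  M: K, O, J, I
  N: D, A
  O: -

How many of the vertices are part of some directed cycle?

12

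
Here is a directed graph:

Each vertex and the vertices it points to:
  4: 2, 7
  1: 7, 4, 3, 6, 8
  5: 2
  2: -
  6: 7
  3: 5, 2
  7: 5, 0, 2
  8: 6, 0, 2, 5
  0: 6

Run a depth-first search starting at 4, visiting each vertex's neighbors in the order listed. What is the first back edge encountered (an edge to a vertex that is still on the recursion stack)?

DFS from 4 (visiting each vertex's neighbors in the order listed); mark gray on enter, black on exit:
4 gray
  2 gray
  2 black
  7 gray
    5 gray
      5→2: 2 black — skip
    5 black
    0 gray
      6 gray
        6→7: 7 is gray → back edge
First back edge: 6 → 7.

6→7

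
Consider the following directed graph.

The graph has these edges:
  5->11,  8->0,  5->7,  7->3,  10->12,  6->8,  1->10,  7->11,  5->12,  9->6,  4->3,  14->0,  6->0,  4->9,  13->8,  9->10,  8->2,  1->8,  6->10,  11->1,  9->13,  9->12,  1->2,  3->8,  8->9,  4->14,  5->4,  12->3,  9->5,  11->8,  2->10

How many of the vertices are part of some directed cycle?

13

A vertex is on a directed cycle iff it belongs to a strongly connected component of size ≥ 2 (or has a self-loop).
The vertices on cycles are {1, 2, 3, 4, 5, 6, 7, 8, 9, 10, 11, 12, 13} — 13 in total.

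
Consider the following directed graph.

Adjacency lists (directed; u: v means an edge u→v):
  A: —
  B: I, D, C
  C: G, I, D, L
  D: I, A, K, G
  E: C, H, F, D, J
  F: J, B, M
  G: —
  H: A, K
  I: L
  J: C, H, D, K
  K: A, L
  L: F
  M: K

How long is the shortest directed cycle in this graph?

4

For each vertex v, BFS finds the shortest path from v back to v.
The shortest such closed walk is F → M → K → L → F, length 4.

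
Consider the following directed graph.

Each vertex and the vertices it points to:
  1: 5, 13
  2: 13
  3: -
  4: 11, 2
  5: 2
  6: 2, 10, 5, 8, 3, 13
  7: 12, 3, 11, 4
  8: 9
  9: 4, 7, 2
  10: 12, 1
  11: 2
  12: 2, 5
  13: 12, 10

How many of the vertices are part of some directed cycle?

A vertex is on a directed cycle iff it belongs to a strongly connected component of size ≥ 2 (or has a self-loop).
The vertices on cycles are {1, 2, 5, 10, 12, 13} — 6 in total.

6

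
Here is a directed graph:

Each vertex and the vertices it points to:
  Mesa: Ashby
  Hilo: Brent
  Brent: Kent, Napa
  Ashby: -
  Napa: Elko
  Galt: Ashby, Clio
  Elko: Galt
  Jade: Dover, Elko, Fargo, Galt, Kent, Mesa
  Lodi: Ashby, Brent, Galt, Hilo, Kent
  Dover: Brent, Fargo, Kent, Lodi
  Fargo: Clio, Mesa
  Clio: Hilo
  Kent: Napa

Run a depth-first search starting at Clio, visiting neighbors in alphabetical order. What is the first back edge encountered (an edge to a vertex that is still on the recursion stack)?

Galt->Clio

DFS from Clio (visiting neighbors in alphabetical order); mark gray on enter, black on exit:
Clio gray
  Hilo gray
    Brent gray
      Kent gray
        Napa gray
          Elko gray
            Galt gray
              Ashby gray
              Ashby black
              Galt→Clio: Clio is gray → back edge
First back edge: Galt → Clio.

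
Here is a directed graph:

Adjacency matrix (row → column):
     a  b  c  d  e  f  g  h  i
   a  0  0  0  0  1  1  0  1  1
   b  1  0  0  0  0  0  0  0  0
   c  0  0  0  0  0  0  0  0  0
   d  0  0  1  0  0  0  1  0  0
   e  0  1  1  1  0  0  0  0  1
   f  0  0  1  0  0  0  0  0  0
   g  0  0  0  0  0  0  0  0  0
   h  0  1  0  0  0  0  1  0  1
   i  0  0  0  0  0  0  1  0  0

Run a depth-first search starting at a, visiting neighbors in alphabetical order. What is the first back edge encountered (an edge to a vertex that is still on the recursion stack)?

DFS from a (visiting neighbors in alphabetical order); mark gray on enter, black on exit:
a gray
  e gray
    b gray
      b→a: a is gray → back edge
First back edge: b → a.

b->a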